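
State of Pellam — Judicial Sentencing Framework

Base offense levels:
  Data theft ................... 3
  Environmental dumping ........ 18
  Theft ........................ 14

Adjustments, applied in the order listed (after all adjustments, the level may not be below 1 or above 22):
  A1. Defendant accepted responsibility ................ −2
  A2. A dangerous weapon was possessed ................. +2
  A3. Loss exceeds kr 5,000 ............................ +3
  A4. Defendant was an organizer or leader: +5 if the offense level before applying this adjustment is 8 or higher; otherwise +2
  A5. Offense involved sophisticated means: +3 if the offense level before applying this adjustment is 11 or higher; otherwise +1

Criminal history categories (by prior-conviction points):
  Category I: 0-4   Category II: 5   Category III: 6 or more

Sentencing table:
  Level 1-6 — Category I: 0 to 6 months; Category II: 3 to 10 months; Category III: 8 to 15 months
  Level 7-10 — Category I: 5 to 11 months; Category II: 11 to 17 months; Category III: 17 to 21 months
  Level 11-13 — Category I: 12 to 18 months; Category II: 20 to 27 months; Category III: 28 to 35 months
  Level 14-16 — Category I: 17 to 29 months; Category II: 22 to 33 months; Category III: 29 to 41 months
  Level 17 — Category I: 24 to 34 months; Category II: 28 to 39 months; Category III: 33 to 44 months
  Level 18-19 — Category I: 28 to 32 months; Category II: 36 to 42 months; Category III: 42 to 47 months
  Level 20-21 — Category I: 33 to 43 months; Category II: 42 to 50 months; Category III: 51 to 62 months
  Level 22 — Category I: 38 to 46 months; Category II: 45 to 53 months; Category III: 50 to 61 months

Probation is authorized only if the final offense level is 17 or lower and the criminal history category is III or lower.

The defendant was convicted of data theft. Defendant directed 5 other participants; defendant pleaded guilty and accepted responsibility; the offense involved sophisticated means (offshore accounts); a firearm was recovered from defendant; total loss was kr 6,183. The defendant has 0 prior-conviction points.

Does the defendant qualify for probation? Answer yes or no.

Base offense level for data theft: 3.
A1 applies: 3 − 2 = 1.
A2 applies: 1 + 2 = 3.
A3 applies: 3 + 3 = 6.
A4 applies (level before this adjustment is 6 < 8, so +2): 6 + 2 = 8.
A5 applies (level before this adjustment is 8 < 11, so +1): 8 + 1 = 9.
Final offense level: 9.
Criminal history: 0 prior points → Category I (0-4).
Level 9 falls in the 7-10 band.
Grid: Level 7-10 × Category I = 5-11 months.
Probation check: level 9 ≤ 17 and category I ≤ III → eligible.

Yes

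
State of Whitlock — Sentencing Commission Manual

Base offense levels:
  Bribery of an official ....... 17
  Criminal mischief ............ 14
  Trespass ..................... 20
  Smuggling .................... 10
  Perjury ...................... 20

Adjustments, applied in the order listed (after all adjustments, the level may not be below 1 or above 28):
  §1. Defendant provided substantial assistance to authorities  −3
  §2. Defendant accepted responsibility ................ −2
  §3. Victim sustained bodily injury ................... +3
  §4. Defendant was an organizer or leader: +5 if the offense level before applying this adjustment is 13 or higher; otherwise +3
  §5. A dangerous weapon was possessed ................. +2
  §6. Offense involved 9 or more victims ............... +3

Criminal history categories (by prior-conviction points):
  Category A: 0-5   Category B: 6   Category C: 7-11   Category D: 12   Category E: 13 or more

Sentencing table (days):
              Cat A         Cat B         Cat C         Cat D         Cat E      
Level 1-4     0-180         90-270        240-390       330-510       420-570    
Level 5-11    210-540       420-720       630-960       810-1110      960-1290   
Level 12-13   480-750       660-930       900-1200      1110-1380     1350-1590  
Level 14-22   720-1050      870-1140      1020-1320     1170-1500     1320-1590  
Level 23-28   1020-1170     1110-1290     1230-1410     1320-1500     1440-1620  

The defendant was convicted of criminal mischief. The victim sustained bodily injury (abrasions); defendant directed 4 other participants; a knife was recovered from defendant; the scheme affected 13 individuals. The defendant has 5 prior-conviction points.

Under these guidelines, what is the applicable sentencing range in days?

1020-1170 days

Base offense level for criminal mischief: 14.
§1 does not apply.
§2 does not apply.
§3 applies: 14 + 3 = 17.
§4 applies (level before this adjustment is 17 ≥ 13, so +5): 17 + 5 = 22.
§5 applies: 22 + 2 = 24.
§6 applies: 24 + 3 = 27.
Final offense level: 27.
Criminal history: 5 prior points → Category A (0-5).
Level 27 falls in the 23-28 band.
Grid: Level 23-28 × Category A = 1020-1170 days.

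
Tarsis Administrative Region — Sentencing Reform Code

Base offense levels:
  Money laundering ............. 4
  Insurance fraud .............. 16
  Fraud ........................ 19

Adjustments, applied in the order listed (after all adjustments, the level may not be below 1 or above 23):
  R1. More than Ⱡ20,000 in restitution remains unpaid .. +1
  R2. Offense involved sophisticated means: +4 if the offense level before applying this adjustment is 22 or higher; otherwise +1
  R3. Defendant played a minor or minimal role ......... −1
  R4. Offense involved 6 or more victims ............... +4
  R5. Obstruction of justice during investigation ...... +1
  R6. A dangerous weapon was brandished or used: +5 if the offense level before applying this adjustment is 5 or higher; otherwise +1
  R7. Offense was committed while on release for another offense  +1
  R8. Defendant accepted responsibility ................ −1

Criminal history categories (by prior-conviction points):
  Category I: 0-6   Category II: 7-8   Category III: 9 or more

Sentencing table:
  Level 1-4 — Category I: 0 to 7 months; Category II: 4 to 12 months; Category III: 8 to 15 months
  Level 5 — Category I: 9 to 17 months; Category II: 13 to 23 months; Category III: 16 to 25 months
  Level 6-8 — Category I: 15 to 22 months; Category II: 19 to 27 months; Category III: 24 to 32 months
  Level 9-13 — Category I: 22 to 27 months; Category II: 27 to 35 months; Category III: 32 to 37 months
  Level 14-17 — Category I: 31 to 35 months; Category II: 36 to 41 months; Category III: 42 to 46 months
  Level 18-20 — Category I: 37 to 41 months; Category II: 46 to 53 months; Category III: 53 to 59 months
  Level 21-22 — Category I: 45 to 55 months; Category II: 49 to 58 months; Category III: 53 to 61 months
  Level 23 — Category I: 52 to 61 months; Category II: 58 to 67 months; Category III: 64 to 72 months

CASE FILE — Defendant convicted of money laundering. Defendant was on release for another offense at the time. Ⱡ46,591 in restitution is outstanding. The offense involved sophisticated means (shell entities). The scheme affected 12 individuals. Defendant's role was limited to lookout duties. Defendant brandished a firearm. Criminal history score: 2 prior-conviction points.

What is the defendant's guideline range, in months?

31-35 months

Base offense level for money laundering: 4.
R1 applies: 4 + 1 = 5.
R2 applies (level before this adjustment is 5 < 22, so +1): 5 + 1 = 6.
R3 applies: 6 − 1 = 5.
R4 applies: 5 + 4 = 9.
R5 does not apply.
R6 applies (level before this adjustment is 9 ≥ 5, so +5): 9 + 5 = 14.
R7 applies: 14 + 1 = 15.
R8 does not apply.
Final offense level: 15.
Criminal history: 2 prior points → Category I (0-6).
Level 15 falls in the 14-17 band.
Grid: Level 14-17 × Category I = 31-35 months.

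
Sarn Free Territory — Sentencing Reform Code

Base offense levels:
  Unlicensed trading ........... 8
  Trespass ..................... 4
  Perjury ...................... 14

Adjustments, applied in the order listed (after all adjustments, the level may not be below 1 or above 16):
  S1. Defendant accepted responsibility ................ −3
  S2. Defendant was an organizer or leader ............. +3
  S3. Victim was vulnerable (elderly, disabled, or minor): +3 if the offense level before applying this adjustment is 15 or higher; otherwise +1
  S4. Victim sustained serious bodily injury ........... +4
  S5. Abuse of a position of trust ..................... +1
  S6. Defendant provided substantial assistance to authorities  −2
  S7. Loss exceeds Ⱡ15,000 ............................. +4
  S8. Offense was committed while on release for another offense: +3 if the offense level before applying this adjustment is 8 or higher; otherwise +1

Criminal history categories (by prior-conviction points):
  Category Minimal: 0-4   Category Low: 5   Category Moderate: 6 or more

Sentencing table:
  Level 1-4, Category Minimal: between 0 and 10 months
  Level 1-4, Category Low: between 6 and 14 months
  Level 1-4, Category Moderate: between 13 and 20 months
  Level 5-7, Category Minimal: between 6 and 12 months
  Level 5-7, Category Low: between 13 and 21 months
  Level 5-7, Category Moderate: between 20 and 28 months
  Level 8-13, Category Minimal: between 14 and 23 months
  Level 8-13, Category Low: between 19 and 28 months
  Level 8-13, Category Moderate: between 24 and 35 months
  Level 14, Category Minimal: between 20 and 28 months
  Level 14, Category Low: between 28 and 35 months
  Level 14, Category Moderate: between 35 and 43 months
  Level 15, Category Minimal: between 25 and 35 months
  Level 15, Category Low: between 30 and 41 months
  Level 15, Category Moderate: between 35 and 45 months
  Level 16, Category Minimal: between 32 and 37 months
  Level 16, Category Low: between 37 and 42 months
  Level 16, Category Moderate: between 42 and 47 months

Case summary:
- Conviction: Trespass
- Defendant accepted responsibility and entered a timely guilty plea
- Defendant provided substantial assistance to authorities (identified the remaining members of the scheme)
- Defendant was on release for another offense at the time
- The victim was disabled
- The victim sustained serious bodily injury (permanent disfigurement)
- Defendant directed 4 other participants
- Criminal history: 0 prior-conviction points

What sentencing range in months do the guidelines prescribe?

14-23 months

Base offense level for trespass: 4.
S1 applies: 4 − 3 = 1.
S2 applies: 1 + 3 = 4.
S3 applies (level before this adjustment is 4 < 15, so +1): 4 + 1 = 5.
S4 applies: 5 + 4 = 9.
S6 applies: 9 − 2 = 7.
S8 applies (level before this adjustment is 7 < 8, so +1): 7 + 1 = 8.
Final offense level: 8.
Criminal history: 0 prior points → Category Minimal (0-4).
Level 8 falls in the 8-13 band.
Grid: Level 8-13 × Category Minimal = 14-23 months.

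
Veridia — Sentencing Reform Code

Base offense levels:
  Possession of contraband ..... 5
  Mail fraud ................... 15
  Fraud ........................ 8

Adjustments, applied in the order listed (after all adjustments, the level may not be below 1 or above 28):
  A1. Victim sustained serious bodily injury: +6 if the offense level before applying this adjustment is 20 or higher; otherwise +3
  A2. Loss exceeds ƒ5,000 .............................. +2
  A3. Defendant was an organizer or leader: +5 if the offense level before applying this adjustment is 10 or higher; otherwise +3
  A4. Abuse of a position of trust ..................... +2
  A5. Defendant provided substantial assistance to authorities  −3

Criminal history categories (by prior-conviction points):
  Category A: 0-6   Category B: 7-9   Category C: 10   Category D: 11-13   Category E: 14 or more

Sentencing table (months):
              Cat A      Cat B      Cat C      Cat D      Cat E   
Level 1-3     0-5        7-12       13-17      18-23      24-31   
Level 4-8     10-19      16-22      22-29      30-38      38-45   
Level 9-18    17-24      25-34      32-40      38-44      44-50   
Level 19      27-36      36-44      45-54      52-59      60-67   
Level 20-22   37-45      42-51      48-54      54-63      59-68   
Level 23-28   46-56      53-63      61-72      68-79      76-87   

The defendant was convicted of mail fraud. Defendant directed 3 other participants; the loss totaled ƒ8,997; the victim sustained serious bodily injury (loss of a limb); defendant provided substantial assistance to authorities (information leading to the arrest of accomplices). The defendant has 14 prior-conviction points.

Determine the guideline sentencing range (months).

59-68 months

Base offense level for mail fraud: 15.
A1 applies (level before this adjustment is 15 < 20, so +3): 15 + 3 = 18.
A2 applies: 18 + 2 = 20.
A3 applies (level before this adjustment is 20 ≥ 10, so +5): 20 + 5 = 25.
A4 does not apply.
A5 applies: 25 − 3 = 22.
Final offense level: 22.
Criminal history: 14 prior points → Category E (14+).
Level 22 falls in the 20-22 band.
Grid: Level 20-22 × Category E = 59-68 months.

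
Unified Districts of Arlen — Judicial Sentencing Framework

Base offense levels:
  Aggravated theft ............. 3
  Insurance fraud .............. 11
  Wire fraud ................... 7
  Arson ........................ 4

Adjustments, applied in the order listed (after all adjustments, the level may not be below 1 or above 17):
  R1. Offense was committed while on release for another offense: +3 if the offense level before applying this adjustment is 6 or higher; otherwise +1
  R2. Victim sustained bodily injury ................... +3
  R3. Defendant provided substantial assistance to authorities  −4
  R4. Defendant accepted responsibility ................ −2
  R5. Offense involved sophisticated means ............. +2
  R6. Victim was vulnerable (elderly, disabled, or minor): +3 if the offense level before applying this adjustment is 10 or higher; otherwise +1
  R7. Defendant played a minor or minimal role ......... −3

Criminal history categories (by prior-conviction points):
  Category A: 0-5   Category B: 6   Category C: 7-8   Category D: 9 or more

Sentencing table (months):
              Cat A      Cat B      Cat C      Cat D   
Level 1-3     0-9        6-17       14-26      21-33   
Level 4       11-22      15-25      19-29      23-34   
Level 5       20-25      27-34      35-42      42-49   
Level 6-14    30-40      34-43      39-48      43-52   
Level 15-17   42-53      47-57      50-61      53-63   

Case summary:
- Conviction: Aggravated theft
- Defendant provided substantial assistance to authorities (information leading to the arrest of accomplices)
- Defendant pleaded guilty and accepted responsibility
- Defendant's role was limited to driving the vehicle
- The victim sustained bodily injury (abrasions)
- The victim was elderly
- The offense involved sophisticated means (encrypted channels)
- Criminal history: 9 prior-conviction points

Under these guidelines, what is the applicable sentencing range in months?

Base offense level for aggravated theft: 3.
R1 does not apply.
R2 applies: 3 + 3 = 6.
R3 applies: 6 − 4 = 2.
R4 applies: 2 − 2 = 0.
R5 applies: 0 + 2 = 2.
R6 applies (level before this adjustment is 2 < 10, so +1): 2 + 1 = 3.
R7 applies: 3 − 3 = 0.
Level 0 is below the minimum of 1; floored at 1.
Final offense level: 1.
Criminal history: 9 prior points → Category D (9+).
Level 1 falls in the 1-3 band.
Grid: Level 1-3 × Category D = 21-33 months.

21-33 months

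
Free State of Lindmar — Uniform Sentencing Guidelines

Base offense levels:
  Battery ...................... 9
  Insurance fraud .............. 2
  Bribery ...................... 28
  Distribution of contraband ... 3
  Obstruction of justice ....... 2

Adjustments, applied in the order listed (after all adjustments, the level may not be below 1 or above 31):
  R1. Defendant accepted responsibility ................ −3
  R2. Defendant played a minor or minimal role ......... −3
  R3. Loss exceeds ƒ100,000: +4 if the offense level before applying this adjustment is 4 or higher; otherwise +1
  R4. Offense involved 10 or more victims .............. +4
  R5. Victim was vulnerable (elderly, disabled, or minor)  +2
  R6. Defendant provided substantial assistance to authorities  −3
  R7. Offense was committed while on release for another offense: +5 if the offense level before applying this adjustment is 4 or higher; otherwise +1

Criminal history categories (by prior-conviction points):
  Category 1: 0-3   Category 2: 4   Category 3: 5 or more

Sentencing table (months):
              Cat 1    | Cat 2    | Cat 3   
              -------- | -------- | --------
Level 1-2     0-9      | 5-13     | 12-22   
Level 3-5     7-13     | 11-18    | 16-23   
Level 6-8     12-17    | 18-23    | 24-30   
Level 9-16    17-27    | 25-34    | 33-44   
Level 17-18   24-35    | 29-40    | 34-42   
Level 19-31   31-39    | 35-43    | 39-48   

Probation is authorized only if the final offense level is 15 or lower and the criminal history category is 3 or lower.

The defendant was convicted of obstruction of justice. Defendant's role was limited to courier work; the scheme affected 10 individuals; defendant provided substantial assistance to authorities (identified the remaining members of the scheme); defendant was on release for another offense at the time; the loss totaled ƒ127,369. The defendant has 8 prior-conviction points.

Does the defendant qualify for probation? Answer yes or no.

Yes

Base offense level for obstruction of justice: 2.
R1 does not apply.
R2 applies: 2 − 3 = -1.
R3 applies (level before this adjustment is -1 < 4, so +1): -1 + 1 = 0.
R4 applies: 0 + 4 = 4.
R5 does not apply.
R6 applies: 4 − 3 = 1.
R7 applies (level before this adjustment is 1 < 4, so +1): 1 + 1 = 2.
Final offense level: 2.
Criminal history: 8 prior points → Category 3 (5+).
Level 2 falls in the 1-2 band.
Grid: Level 1-2 × Category 3 = 12-22 months.
Probation check: level 2 ≤ 15 and category 3 ≤ 3 → eligible.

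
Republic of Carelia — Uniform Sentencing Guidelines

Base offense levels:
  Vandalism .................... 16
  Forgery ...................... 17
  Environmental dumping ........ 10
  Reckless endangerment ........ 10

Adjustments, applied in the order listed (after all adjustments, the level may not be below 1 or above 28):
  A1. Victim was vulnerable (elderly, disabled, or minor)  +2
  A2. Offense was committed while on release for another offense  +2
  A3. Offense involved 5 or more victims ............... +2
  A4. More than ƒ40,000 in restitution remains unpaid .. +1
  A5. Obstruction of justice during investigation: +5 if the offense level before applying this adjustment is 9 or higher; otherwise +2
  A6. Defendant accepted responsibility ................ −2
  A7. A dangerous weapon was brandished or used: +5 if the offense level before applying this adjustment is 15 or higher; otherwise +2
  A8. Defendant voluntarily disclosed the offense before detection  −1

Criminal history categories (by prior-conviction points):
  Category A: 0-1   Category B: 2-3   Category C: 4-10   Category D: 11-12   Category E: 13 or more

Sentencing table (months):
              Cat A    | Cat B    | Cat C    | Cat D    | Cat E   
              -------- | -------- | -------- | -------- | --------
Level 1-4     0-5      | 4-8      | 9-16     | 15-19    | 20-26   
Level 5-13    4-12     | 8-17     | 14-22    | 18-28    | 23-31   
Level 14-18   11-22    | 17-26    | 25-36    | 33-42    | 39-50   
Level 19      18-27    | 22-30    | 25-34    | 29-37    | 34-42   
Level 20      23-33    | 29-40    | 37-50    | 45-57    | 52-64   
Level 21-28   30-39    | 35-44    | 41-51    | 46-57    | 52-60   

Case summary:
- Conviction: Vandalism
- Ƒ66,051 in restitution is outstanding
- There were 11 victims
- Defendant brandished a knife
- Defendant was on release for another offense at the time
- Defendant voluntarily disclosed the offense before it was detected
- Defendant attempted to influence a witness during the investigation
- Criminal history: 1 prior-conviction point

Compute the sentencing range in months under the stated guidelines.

Base offense level for vandalism: 16.
A2 applies: 16 + 2 = 18.
A3 applies: 18 + 2 = 20.
A4 applies: 20 + 1 = 21.
A5 applies (level before this adjustment is 21 ≥ 9, so +5): 21 + 5 = 26.
A6 does not apply.
A7 applies (level before this adjustment is 26 ≥ 15, so +5): 26 + 5 = 31.
A8 applies: 31 − 1 = 30.
Level 30 exceeds the maximum of 28; capped at 28.
Final offense level: 28.
Criminal history: 1 prior point → Category A (0-1).
Level 28 falls in the 21-28 band.
Grid: Level 21-28 × Category A = 30-39 months.

30-39 months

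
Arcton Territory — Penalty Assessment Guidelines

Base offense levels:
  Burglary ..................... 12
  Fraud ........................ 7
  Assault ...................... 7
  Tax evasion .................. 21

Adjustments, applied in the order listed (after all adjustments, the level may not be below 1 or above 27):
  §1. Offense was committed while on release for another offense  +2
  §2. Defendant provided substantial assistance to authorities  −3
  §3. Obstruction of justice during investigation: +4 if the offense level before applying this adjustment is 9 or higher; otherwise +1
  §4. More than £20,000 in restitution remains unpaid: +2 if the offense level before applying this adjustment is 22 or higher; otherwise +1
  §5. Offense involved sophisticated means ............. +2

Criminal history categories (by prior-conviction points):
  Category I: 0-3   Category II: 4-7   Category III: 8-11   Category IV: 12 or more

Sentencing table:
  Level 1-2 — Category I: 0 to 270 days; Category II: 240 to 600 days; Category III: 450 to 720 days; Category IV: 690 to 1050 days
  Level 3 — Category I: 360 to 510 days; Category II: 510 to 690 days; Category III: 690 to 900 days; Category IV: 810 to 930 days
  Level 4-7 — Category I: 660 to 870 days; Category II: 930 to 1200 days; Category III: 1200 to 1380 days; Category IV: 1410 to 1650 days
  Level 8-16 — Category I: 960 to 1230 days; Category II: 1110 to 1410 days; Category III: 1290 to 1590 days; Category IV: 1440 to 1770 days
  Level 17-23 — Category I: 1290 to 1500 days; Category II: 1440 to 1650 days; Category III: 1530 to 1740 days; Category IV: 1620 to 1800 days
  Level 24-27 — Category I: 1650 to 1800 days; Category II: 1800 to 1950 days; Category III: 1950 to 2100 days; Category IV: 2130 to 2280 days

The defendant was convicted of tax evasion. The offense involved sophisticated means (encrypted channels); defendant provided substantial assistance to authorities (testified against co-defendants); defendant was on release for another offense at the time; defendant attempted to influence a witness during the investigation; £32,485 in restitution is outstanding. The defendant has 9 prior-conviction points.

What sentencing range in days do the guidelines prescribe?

Base offense level for tax evasion: 21.
§1 applies: 21 + 2 = 23.
§2 applies: 23 − 3 = 20.
§3 applies (level before this adjustment is 20 ≥ 9, so +4): 20 + 4 = 24.
§4 applies (level before this adjustment is 24 ≥ 22, so +2): 24 + 2 = 26.
§5 applies: 26 + 2 = 28.
Level 28 exceeds the maximum of 27; capped at 27.
Final offense level: 27.
Criminal history: 9 prior points → Category III (8-11).
Level 27 falls in the 24-27 band.
Grid: Level 24-27 × Category III = 1950-2100 days.

1950-2100 days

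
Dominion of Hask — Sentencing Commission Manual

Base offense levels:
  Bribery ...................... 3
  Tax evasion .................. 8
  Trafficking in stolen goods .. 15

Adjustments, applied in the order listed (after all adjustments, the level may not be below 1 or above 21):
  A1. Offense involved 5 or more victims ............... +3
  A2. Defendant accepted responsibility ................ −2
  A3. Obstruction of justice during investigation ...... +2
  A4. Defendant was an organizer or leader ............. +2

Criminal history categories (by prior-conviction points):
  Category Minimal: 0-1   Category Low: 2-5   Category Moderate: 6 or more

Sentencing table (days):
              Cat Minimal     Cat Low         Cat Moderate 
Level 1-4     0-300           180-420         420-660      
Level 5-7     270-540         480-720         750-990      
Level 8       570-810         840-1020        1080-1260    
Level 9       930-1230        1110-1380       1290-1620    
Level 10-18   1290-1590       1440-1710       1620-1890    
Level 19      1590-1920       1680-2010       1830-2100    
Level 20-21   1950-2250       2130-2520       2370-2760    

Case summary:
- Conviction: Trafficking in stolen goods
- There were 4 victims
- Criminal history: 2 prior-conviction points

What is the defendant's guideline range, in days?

Base offense level for trafficking in stolen goods: 15.
Final offense level: 15.
Criminal history: 2 prior points → Category Low (2-5).
Level 15 falls in the 10-18 band.
Grid: Level 10-18 × Category Low = 1440-1710 days.

1440-1710 days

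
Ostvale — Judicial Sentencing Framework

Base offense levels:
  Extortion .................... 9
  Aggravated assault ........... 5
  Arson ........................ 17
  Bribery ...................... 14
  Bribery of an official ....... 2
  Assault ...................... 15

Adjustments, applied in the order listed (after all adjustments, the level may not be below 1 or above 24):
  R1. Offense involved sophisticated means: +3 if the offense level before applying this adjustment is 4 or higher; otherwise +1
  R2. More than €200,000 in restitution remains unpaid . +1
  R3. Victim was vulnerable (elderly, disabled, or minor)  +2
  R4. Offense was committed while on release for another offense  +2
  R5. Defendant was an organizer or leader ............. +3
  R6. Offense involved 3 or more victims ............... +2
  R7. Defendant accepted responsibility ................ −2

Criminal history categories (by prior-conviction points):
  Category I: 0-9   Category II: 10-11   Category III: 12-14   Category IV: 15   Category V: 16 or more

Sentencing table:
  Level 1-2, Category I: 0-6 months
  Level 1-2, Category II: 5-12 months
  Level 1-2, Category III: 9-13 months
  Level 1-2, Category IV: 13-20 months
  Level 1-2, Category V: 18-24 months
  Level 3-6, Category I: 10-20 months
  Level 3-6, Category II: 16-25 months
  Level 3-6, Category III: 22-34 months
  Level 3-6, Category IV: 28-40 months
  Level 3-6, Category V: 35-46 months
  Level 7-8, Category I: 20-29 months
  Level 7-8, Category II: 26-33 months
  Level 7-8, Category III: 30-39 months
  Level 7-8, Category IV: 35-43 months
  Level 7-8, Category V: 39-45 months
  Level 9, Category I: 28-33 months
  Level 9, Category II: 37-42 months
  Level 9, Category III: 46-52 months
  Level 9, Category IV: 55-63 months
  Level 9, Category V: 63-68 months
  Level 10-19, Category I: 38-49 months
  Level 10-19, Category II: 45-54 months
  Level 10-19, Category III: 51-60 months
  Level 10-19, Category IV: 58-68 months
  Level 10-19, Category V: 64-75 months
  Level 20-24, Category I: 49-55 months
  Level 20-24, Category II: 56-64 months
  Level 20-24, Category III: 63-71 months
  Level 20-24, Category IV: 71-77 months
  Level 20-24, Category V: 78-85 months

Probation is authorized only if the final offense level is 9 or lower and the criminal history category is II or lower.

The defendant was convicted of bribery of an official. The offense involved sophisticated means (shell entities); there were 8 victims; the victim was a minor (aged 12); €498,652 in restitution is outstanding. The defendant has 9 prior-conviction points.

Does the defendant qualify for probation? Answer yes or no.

Yes

Base offense level for bribery of an official: 2.
R1 applies (level before this adjustment is 2 < 4, so +1): 2 + 1 = 3.
R2 applies: 3 + 1 = 4.
R3 applies: 4 + 2 = 6.
R4 does not apply.
R5 does not apply.
R6 applies: 6 + 2 = 8.
R7 does not apply.
Final offense level: 8.
Criminal history: 9 prior points → Category I (0-9).
Level 8 falls in the 7-8 band.
Grid: Level 7-8 × Category I = 20-29 months.
Probation check: level 8 ≤ 9 and category I ≤ II → eligible.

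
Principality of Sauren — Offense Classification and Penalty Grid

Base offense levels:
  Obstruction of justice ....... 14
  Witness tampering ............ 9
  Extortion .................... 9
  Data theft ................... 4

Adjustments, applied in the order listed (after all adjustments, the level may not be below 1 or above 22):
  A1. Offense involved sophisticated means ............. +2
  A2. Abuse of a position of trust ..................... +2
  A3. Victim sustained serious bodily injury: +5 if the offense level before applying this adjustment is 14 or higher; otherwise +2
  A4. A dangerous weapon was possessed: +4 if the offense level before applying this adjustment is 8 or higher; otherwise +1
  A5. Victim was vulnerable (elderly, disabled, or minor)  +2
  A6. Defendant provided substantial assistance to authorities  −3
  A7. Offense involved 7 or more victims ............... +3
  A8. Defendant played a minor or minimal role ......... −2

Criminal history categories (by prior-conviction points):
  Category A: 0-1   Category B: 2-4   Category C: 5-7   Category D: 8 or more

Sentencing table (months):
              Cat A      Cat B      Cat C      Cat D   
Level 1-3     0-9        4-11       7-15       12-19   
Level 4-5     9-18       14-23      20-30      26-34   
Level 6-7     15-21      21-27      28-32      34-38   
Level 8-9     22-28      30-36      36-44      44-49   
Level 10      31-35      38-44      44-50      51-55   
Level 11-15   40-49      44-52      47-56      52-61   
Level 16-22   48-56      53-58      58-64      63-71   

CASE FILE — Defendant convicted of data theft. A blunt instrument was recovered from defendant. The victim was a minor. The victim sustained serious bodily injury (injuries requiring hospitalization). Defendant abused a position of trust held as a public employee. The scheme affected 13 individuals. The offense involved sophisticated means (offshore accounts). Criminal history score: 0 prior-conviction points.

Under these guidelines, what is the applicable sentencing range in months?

Base offense level for data theft: 4.
A1 applies: 4 + 2 = 6.
A2 applies: 6 + 2 = 8.
A3 applies (level before this adjustment is 8 < 14, so +2): 8 + 2 = 10.
A4 applies (level before this adjustment is 10 ≥ 8, so +4): 10 + 4 = 14.
A5 applies: 14 + 2 = 16.
A6 does not apply.
A7 applies: 16 + 3 = 19.
A8 does not apply.
Final offense level: 19.
Criminal history: 0 prior points → Category A (0-1).
Level 19 falls in the 16-22 band.
Grid: Level 16-22 × Category A = 48-56 months.

48-56 months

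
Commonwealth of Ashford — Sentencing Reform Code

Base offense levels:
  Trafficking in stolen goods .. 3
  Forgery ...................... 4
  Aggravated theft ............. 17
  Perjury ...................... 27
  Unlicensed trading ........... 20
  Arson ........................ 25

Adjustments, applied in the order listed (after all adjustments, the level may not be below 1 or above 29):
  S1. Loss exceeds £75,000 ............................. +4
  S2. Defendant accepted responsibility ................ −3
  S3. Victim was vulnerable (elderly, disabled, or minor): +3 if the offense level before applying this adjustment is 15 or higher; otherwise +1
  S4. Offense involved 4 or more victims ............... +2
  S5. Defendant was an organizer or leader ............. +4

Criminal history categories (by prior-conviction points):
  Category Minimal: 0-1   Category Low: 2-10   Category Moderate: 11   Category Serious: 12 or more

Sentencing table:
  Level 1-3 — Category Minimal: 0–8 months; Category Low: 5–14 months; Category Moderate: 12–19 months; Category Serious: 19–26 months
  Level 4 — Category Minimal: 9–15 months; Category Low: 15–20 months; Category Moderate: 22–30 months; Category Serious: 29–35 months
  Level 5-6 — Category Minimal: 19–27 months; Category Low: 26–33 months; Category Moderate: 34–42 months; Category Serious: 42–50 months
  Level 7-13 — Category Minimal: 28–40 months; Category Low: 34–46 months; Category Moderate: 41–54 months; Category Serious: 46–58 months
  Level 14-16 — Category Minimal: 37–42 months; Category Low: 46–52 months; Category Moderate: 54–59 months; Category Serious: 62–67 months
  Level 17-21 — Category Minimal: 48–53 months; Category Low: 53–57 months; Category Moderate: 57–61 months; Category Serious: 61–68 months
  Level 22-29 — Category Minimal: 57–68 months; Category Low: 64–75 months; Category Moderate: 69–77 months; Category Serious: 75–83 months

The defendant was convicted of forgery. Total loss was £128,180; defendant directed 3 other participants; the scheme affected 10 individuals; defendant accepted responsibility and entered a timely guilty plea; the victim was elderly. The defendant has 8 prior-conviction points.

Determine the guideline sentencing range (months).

Base offense level for forgery: 4.
S1 applies: 4 + 4 = 8.
S2 applies: 8 − 3 = 5.
S3 applies (level before this adjustment is 5 < 15, so +1): 5 + 1 = 6.
S4 applies: 6 + 2 = 8.
S5 applies: 8 + 4 = 12.
Final offense level: 12.
Criminal history: 8 prior points → Category Low (2-10).
Level 12 falls in the 7-13 band.
Grid: Level 7-13 × Category Low = 34-46 months.

34-46 months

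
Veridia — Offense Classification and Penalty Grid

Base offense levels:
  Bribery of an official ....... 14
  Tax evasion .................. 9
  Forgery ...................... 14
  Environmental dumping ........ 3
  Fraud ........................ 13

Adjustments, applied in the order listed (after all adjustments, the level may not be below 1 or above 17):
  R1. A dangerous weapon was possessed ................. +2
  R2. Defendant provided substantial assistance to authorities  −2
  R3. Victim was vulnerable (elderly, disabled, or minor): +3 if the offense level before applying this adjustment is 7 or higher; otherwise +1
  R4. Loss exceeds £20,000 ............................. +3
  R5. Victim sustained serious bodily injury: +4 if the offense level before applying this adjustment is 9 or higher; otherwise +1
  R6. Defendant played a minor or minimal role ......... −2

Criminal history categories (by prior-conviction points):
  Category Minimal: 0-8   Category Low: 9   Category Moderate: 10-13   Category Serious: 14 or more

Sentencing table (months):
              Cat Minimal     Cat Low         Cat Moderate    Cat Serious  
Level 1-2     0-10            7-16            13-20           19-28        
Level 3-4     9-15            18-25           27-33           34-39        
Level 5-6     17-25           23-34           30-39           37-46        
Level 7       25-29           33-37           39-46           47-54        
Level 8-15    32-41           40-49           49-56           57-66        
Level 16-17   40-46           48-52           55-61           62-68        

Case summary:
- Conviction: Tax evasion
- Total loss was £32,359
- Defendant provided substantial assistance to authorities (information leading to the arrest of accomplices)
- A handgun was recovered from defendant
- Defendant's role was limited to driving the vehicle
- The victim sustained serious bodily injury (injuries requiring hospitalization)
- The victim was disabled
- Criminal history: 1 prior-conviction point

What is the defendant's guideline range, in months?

40-46 months

Base offense level for tax evasion: 9.
R1 applies: 9 + 2 = 11.
R2 applies: 11 − 2 = 9.
R3 applies (level before this adjustment is 9 ≥ 7, so +3): 9 + 3 = 12.
R4 applies: 12 + 3 = 15.
R5 applies (level before this adjustment is 15 ≥ 9, so +4): 15 + 4 = 19.
R6 applies: 19 − 2 = 17.
Final offense level: 17.
Criminal history: 1 prior point → Category Minimal (0-8).
Level 17 falls in the 16-17 band.
Grid: Level 16-17 × Category Minimal = 40-46 months.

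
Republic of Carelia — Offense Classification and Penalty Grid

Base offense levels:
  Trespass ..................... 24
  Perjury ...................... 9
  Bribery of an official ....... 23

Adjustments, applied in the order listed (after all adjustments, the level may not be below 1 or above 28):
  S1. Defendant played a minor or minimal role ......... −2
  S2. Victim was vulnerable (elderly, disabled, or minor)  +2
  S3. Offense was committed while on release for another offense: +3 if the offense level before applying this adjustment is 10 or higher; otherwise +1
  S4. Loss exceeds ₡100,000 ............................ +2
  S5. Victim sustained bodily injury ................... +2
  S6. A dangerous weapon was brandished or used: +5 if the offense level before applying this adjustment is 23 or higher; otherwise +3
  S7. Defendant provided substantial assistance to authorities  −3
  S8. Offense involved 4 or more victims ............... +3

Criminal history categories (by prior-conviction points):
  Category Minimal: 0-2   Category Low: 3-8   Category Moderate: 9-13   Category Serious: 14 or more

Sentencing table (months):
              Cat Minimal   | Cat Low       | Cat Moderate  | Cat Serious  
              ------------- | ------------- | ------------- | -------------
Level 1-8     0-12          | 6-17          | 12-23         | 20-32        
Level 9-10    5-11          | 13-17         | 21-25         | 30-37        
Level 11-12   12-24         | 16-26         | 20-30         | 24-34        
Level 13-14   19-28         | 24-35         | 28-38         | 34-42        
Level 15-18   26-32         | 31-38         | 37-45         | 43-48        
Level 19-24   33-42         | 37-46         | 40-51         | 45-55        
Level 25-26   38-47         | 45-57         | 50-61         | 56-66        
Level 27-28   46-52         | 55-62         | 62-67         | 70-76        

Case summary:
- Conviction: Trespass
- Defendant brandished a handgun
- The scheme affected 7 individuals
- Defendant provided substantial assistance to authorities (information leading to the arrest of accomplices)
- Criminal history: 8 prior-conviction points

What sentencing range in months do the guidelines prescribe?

Base offense level for trespass: 24.
S1 does not apply.
S2 does not apply.
S4 does not apply.
S6 applies (level before this adjustment is 24 ≥ 23, so +5): 24 + 5 = 29.
S7 applies: 29 − 3 = 26.
S8 applies: 26 + 3 = 29.
Level 29 exceeds the maximum of 28; capped at 28.
Final offense level: 28.
Criminal history: 8 prior points → Category Low (3-8).
Level 28 falls in the 27-28 band.
Grid: Level 27-28 × Category Low = 55-62 months.

55-62 months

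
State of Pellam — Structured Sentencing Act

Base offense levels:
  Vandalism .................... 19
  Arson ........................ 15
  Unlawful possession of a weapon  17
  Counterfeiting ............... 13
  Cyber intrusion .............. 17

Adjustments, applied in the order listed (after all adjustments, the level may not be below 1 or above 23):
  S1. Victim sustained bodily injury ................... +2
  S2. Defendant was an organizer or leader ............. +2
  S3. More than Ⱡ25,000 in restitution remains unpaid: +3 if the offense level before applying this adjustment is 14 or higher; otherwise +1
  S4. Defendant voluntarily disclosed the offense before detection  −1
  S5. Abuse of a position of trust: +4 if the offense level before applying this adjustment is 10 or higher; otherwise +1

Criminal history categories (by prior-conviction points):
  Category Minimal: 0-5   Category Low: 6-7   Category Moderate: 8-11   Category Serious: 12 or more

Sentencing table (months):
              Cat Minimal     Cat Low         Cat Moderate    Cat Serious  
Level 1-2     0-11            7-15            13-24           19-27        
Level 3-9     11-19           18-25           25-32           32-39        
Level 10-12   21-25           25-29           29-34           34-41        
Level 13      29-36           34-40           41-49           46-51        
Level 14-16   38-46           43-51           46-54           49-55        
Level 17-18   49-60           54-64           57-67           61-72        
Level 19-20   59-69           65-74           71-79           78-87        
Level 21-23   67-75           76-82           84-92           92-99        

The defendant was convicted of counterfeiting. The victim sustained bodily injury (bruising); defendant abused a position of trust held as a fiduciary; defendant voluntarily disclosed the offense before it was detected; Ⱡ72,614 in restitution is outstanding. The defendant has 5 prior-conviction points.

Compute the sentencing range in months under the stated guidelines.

67-75 months

Base offense level for counterfeiting: 13.
S1 applies: 13 + 2 = 15.
S2 does not apply.
S3 applies (level before this adjustment is 15 ≥ 14, so +3): 15 + 3 = 18.
S4 applies: 18 − 1 = 17.
S5 applies (level before this adjustment is 17 ≥ 10, so +4): 17 + 4 = 21.
Final offense level: 21.
Criminal history: 5 prior points → Category Minimal (0-5).
Level 21 falls in the 21-23 band.
Grid: Level 21-23 × Category Minimal = 67-75 months.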